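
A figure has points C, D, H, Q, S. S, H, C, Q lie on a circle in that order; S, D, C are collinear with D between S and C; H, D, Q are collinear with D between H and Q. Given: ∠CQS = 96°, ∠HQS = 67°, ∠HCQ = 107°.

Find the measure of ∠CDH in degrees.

∠CDH = 69°

1. ∠CHS = 84°  [cyclic SHCQ, opposite ∠H+∠Q]
2. ∠HCS = 67°  [same arc SH]
3. ∠HSQ = 73°  [cyclic SHCQ, opposite ∠S+∠C]
4. ∠CSH = 29°  [△SHC]
5. ∠QHS = 40°  [△SHQ]
6. ∠HDS = 111°  [△SDH]
7. ∠CDH = 69°  [linear pair at D on SC]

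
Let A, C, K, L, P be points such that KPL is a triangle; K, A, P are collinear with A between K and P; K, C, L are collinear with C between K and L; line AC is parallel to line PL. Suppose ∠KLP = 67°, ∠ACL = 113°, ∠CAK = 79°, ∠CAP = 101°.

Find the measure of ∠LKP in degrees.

∠LKP = 34°

1. ∠ACK = 67°  [AC∥PL, corresponding at C]
2. ∠AKC = 34°  [△KAC]
3. ∠LKP = 34°  [A on KP, C on KL]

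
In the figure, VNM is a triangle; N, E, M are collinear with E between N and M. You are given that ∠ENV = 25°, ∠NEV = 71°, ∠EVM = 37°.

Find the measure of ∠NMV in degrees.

∠NMV = 34°

1. ∠MEV = 109°  [linear pair at E on NM]
2. ∠EMV = 34°  [△VEM]
3. ∠NMV = 34°  [E on ray MN]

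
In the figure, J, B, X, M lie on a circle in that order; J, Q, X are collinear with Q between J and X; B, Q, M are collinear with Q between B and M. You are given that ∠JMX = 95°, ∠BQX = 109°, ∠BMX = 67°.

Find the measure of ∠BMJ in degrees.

1. ∠JBX = 85°  [cyclic JBXM, opposite ∠B+∠M]
2. ∠BJX = 67°  [same arc BX]
3. ∠BXJ = 28°  [△JBX]
4. ∠BMJ = 28°  [same arc JB]

∠BMJ = 28°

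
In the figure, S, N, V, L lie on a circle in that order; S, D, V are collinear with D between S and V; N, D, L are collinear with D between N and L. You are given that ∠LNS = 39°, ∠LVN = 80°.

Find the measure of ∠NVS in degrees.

∠NVS = 41°

1. ∠LSN = 100°  [cyclic SNVL, opposite ∠S+∠V]
2. ∠NLS = 41°  [△SNL]
3. ∠NVS = 41°  [same arc SN]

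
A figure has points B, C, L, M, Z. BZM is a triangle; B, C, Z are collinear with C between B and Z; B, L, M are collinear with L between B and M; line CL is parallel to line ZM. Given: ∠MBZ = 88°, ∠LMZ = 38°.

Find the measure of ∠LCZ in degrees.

∠LCZ = 126°

1. ∠BMZ = 38°  [L on ray MB]
2. ∠BZM = 54°  [△BZM]
3. ∠BCL = 54°  [CL∥ZM, corresponding at C]
4. ∠LCZ = 126°  [linear pair at C on BZ]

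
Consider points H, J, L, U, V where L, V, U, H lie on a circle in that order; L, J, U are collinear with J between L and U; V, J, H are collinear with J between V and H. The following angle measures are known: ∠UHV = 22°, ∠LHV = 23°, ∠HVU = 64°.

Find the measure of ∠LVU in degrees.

∠LVU = 135°

1. ∠ULV = 22°  [same arc VU]
2. ∠LUV = 23°  [same arc LV]
3. ∠LVU = 135°  [△LVU]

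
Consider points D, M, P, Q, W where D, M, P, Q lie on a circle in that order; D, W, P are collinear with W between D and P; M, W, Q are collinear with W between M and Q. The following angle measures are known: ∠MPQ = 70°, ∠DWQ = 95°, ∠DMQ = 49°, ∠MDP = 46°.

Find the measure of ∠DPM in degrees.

1. ∠MDQ = 110°  [cyclic DMPQ, opposite ∠D+∠P]
2. ∠DQM = 21°  [△DMQ]
3. ∠DPM = 21°  [same arc DM]

∠DPM = 21°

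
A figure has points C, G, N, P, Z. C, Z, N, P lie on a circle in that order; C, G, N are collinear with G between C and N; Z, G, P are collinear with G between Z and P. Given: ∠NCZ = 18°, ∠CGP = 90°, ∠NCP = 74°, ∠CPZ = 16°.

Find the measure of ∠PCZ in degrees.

1. ∠NPZ = 18°  [same arc ZN]
2. ∠NZP = 74°  [same arc NP]
3. ∠PNZ = 88°  [△ZNP]
4. ∠PCZ = 92°  [cyclic CZNP, opposite ∠C+∠N]

∠PCZ = 92°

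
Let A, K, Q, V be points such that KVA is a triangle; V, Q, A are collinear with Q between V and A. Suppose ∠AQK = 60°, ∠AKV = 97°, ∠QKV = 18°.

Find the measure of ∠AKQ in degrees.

∠AKQ = 79°

1. ∠KQV = 120°  [linear pair at Q on VA]
2. ∠KVQ = 42°  [△KVQ]
3. ∠AVK = 42°  [Q on ray VA]
4. ∠KAV = 41°  [△KVA]
5. ∠KAQ = 41°  [Q on ray AV]
6. ∠AKQ = 79°  [△KQA]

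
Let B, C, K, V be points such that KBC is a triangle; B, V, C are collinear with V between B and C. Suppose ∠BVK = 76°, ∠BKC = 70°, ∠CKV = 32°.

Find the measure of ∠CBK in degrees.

1. ∠CVK = 104°  [linear pair at V on BC]
2. ∠KCV = 44°  [△KVC]
3. ∠BCK = 44°  [V on ray CB]
4. ∠CBK = 66°  [△KBC]

∠CBK = 66°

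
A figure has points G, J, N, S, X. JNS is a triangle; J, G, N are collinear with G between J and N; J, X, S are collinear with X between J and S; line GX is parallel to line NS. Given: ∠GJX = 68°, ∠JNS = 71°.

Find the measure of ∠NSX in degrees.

∠NSX = 41°

1. ∠NJS = 68°  [G on JN, X on JS]
2. ∠JSN = 41°  [△JNS]
3. ∠NSX = 41°  [X on ray SJ]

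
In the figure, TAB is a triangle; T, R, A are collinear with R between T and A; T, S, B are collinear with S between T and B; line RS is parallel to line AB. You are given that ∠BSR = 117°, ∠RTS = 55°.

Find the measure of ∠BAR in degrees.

1. ∠RST = 63°  [linear pair at S on TB]
2. ∠SRT = 62°  [△TRS]
3. ∠ARS = 118°  [linear pair at R on TA]
4. ∠BAR = 62°  [RS∥AB, co-interior at A–R]

∠BAR = 62°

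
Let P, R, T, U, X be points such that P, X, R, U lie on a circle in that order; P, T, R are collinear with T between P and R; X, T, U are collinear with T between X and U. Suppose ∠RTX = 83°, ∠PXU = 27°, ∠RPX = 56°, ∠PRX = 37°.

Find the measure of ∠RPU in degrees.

1. ∠PTU = 83°  [vertical angles at T]
2. ∠PUX = 37°  [same arc PX]
3. ∠RPU = 60°  [△PTU]

∠RPU = 60°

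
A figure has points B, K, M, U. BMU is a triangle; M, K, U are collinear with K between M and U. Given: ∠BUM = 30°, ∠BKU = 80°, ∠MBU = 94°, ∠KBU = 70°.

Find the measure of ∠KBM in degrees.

1. ∠BMU = 56°  [△BMU]
2. ∠BKM = 100°  [linear pair at K on MU]
3. ∠BMK = 56°  [K on ray MU]
4. ∠KBM = 24°  [△BMK]

∠KBM = 24°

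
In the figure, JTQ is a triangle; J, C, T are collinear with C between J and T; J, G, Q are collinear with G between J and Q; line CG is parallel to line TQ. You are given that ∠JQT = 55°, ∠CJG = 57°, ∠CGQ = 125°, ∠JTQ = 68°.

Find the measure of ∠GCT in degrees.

∠GCT = 112°

1. ∠CGJ = 55°  [CG∥TQ, corresponding at G]
2. ∠GCJ = 68°  [△JCG]
3. ∠GCT = 112°  [linear pair at C on JT]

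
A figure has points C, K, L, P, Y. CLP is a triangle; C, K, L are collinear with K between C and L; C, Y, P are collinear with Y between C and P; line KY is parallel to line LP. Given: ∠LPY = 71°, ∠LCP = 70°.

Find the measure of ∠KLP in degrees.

1. ∠CPL = 71°  [Y on ray PC]
2. ∠CLP = 39°  [△CLP]
3. ∠KLP = 39°  [K on ray LC]

∠KLP = 39°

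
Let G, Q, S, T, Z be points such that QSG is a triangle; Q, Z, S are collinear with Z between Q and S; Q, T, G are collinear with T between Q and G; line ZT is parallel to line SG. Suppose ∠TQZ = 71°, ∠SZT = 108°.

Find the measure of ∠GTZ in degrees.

∠GTZ = 143°

1. ∠QZT = 72°  [linear pair at Z on QS]
2. ∠QTZ = 37°  [△QZT]
3. ∠GTZ = 143°  [linear pair at T on QG]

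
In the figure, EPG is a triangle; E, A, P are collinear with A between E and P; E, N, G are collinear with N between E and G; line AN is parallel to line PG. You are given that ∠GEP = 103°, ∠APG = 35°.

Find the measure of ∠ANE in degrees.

1. ∠EPG = 35°  [A on ray PE]
2. ∠EGP = 42°  [△EPG]
3. ∠ANE = 42°  [AN∥PG, corresponding at N]

∠ANE = 42°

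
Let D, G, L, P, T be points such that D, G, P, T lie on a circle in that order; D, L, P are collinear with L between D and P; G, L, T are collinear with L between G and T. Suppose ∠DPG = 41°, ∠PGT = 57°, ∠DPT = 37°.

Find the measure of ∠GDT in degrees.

∠GDT = 102°

1. ∠DTG = 41°  [same arc DG]
2. ∠DGT = 37°  [same arc DT]
3. ∠GDT = 102°  [△DGT]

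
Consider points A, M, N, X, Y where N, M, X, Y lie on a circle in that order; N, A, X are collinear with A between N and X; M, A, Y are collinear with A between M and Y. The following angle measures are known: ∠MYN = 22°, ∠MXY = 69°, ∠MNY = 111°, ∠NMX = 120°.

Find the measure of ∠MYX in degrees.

1. ∠MXN = 22°  [same arc NM]
2. ∠MNX = 38°  [△NMX]
3. ∠MYX = 38°  [same arc MX]

∠MYX = 38°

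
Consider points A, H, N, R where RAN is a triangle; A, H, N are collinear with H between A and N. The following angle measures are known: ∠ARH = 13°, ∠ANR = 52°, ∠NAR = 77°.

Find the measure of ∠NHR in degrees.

∠NHR = 90°

1. ∠HAR = 77°  [H on ray AN]
2. ∠AHR = 90°  [△RAH]
3. ∠NHR = 90°  [linear pair at H on AN]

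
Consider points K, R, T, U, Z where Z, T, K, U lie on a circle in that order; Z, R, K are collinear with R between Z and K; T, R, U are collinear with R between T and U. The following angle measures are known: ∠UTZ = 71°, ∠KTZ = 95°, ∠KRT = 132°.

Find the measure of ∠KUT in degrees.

∠KUT = 61°

1. ∠UKZ = 71°  [same arc ZU]
2. ∠URZ = 132°  [vertical angles at R]
3. ∠KRU = 48°  [linear pair at R on ZK]
4. ∠KUT = 61°  [△KRU]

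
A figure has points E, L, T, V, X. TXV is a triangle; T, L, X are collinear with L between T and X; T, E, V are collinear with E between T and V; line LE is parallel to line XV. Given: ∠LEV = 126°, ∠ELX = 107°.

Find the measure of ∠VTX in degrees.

1. ∠LET = 54°  [linear pair at E on TV]
2. ∠ELT = 73°  [linear pair at L on TX]
3. ∠ETL = 53°  [△TLE]
4. ∠VTX = 53°  [L on TX, E on TV]

∠VTX = 53°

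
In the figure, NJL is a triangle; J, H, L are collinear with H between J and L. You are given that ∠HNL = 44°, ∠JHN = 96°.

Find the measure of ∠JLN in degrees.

∠JLN = 52°

1. ∠LHN = 84°  [linear pair at H on JL]
2. ∠HLN = 52°  [△NHL]
3. ∠JLN = 52°  [H on ray LJ]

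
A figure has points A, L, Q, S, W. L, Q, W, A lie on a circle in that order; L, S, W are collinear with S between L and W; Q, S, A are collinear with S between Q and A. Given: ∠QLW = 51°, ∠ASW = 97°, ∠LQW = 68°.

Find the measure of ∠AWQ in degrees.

∠AWQ = 93°

1. ∠LWQ = 61°  [△LQW]
2. ∠LSQ = 97°  [vertical angles at S]
3. ∠LAQ = 61°  [same arc LQ]
4. ∠AQL = 32°  [△LSQ]
5. ∠ALQ = 87°  [△LQA]
6. ∠AWQ = 93°  [cyclic LQWA, opposite ∠L+∠W]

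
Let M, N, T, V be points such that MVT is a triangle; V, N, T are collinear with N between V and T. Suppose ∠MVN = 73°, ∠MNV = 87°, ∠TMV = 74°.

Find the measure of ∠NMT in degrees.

∠NMT = 54°

1. ∠MVT = 73°  [N on ray VT]
2. ∠MNT = 93°  [linear pair at N on VT]
3. ∠MTV = 33°  [△MVT]
4. ∠MTN = 33°  [N on ray TV]
5. ∠NMT = 54°  [△MNT]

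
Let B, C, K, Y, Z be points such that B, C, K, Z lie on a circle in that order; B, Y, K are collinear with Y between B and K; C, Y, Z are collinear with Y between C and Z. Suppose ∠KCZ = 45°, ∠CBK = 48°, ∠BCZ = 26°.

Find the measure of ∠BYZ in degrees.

∠BYZ = 74°

1. ∠CZK = 48°  [same arc CK]
2. ∠BKZ = 26°  [same arc BZ]
3. ∠KYZ = 106°  [△KYZ]
4. ∠BYZ = 74°  [linear pair at Y on BK]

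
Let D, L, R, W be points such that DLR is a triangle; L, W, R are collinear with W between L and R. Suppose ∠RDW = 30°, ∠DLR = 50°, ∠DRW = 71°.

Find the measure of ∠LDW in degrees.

∠LDW = 29°

1. ∠DWR = 79°  [△DWR]
2. ∠DLW = 50°  [W on ray LR]
3. ∠DWL = 101°  [linear pair at W on LR]
4. ∠LDW = 29°  [△DLW]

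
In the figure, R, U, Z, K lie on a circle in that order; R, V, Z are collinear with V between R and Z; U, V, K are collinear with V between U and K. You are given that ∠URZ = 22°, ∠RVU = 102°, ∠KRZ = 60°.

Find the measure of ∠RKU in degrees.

∠RKU = 42°

1. ∠KVZ = 102°  [vertical angles at V]
2. ∠KVR = 78°  [linear pair at V on RZ]
3. ∠RKU = 42°  [△RVK]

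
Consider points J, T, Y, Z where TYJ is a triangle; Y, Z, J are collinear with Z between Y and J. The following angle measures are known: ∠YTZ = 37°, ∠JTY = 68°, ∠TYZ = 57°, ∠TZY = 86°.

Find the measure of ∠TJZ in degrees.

1. ∠JYT = 57°  [Z on ray YJ]
2. ∠TJY = 55°  [△TYJ]
3. ∠TJZ = 55°  [Z on ray JY]

∠TJZ = 55°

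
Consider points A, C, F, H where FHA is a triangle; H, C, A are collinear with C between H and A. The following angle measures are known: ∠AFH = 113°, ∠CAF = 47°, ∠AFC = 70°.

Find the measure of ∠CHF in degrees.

∠CHF = 20°

1. ∠FAH = 47°  [C on ray AH]
2. ∠AHF = 20°  [△FHA]
3. ∠CHF = 20°  [C on ray HA]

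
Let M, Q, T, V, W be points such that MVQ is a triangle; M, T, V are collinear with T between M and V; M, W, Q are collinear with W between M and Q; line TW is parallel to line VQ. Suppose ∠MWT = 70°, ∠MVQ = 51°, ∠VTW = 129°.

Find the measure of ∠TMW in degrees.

∠TMW = 59°

1. ∠MQV = 70°  [TW∥VQ, corresponding at W]
2. ∠QMV = 59°  [△MVQ]
3. ∠TMW = 59°  [T on MV, W on MQ]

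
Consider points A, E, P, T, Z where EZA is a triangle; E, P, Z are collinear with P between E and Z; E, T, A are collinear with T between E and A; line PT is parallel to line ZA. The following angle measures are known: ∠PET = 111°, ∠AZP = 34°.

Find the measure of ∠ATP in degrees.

∠ATP = 145°

1. ∠AEZ = 111°  [P on EZ, T on EA]
2. ∠AZE = 34°  [P on ray ZE]
3. ∠EAZ = 35°  [△EZA]
4. ∠ETP = 35°  [PT∥ZA, corresponding at T]
5. ∠ATP = 145°  [linear pair at T on EA]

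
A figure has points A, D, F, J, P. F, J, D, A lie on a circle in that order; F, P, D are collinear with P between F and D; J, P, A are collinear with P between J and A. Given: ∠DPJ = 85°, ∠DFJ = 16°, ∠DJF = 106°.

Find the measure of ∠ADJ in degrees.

∠ADJ = 127°

1. ∠DAJ = 16°  [same arc JD]
2. ∠FDJ = 58°  [△FJD]
3. ∠AJD = 37°  [△JPD]
4. ∠ADJ = 127°  [△JDA]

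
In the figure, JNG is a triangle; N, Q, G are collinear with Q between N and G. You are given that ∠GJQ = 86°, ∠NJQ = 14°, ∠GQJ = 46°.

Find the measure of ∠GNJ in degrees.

1. ∠JQN = 134°  [linear pair at Q on NG]
2. ∠JNQ = 32°  [△JNQ]
3. ∠GNJ = 32°  [Q on ray NG]

∠GNJ = 32°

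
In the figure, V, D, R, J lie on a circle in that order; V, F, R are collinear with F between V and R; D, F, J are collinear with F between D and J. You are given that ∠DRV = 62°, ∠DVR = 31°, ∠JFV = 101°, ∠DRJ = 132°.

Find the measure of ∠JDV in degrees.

∠JDV = 70°

1. ∠DJV = 62°  [same arc VD]
2. ∠DVJ = 48°  [cyclic VDRJ, opposite ∠V+∠R]
3. ∠JDV = 70°  [△VDJ]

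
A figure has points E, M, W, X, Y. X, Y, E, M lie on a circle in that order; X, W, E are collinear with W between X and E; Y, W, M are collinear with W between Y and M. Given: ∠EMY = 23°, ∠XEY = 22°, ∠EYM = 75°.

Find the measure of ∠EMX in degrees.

∠EMX = 45°

1. ∠EXY = 23°  [same arc YE]
2. ∠EYX = 135°  [△XYE]
3. ∠EMX = 45°  [cyclic XYEM, opposite ∠Y+∠M]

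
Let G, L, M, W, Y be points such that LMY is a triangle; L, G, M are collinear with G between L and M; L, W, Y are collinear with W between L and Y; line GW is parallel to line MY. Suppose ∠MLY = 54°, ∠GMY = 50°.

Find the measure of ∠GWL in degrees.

1. ∠LMY = 50°  [G on ray ML]
2. ∠LYM = 76°  [△LMY]
3. ∠GWL = 76°  [GW∥MY, corresponding at W]

∠GWL = 76°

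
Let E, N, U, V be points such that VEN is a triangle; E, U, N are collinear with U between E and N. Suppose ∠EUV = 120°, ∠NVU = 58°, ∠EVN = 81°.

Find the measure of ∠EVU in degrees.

∠EVU = 23°

1. ∠NUV = 60°  [linear pair at U on EN]
2. ∠UNV = 62°  [△VUN]
3. ∠ENV = 62°  [U on ray NE]
4. ∠NEV = 37°  [△VEN]
5. ∠UEV = 37°  [U on ray EN]
6. ∠EVU = 23°  [△VEU]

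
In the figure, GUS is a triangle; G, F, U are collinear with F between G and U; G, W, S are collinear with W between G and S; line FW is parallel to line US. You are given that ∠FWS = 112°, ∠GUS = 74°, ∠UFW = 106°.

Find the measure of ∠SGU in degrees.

1. ∠FWG = 68°  [linear pair at W on GS]
2. ∠GFW = 74°  [FW∥US, corresponding at F]
3. ∠FGW = 38°  [△GFW]
4. ∠SGU = 38°  [F on GU, W on GS]

∠SGU = 38°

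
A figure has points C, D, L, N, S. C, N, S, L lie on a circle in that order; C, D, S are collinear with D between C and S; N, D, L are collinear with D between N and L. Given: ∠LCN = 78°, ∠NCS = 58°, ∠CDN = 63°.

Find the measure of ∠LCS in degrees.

1. ∠LSN = 102°  [cyclic CNSL, opposite ∠C+∠S]
2. ∠NLS = 58°  [same arc NS]
3. ∠LNS = 20°  [△NSL]
4. ∠LCS = 20°  [same arc SL]

∠LCS = 20°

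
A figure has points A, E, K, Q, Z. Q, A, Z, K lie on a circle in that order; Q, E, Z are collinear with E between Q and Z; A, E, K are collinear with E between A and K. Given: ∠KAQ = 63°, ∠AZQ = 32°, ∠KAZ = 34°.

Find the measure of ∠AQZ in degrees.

1. ∠AEZ = 114°  [△AEZ]
2. ∠AEQ = 66°  [linear pair at E on QZ]
3. ∠AQZ = 51°  [△QEA]

∠AQZ = 51°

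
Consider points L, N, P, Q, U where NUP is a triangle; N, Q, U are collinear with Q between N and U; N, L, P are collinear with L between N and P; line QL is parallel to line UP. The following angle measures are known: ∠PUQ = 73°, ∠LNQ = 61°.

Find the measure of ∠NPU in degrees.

∠NPU = 46°

1. ∠NUP = 73°  [Q on ray UN]
2. ∠PNU = 61°  [Q on NU, L on NP]
3. ∠NPU = 46°  [△NUP]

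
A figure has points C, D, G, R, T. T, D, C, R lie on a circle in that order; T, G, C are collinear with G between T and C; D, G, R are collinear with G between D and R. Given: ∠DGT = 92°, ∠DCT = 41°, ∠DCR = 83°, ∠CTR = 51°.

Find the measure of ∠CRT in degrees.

1. ∠CGR = 92°  [vertical angles at G]
2. ∠CGD = 88°  [linear pair at G on TC]
3. ∠CDR = 51°  [△DGC]
4. ∠CRD = 46°  [△DCR]
5. ∠RCT = 42°  [△CGR]
6. ∠CRT = 87°  [△TCR]

∠CRT = 87°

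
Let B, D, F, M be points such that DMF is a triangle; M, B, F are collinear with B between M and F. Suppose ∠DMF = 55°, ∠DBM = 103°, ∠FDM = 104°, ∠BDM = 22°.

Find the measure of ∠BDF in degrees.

1. ∠DFM = 21°  [△DMF]
2. ∠DBF = 77°  [linear pair at B on MF]
3. ∠BFD = 21°  [B on ray FM]
4. ∠BDF = 82°  [△DBF]

∠BDF = 82°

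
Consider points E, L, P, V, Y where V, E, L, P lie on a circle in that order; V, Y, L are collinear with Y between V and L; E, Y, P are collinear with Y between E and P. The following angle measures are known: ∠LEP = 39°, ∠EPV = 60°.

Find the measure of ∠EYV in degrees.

∠EYV = 99°

1. ∠ELV = 60°  [same arc VE]
2. ∠EYL = 81°  [△EYL]
3. ∠EYV = 99°  [linear pair at Y on VL]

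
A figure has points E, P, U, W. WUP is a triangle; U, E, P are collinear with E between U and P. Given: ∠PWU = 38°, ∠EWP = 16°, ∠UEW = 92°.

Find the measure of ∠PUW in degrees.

1. ∠PEW = 88°  [linear pair at E on UP]
2. ∠EPW = 76°  [△WEP]
3. ∠UPW = 76°  [E on ray PU]
4. ∠PUW = 66°  [△WUP]

∠PUW = 66°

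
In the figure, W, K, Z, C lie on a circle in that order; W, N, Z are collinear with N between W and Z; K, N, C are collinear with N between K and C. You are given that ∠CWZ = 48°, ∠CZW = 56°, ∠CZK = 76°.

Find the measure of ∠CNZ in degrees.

∠CNZ = 68°

1. ∠CKZ = 48°  [same arc ZC]
2. ∠KCZ = 56°  [△KZC]
3. ∠CNZ = 68°  [△ZNC]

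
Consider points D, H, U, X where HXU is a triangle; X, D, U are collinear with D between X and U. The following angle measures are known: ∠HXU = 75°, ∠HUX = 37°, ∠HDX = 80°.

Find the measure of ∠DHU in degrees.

∠DHU = 43°

1. ∠DUH = 37°  [D on ray UX]
2. ∠HDU = 100°  [linear pair at D on XU]
3. ∠DHU = 43°  [△HDU]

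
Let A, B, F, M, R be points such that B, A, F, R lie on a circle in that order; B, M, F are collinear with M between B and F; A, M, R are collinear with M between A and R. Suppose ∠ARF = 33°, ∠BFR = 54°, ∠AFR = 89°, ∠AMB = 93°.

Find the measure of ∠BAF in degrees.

1. ∠ABF = 33°  [same arc AF]
2. ∠FAR = 58°  [△AFR]
3. ∠AMF = 87°  [linear pair at M on BF]
4. ∠AFB = 35°  [△AMF]
5. ∠BAF = 112°  [△BAF]

∠BAF = 112°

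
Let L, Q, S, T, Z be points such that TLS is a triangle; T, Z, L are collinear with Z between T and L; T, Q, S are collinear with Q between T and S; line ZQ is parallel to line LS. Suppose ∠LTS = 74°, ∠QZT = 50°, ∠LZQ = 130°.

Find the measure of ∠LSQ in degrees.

1. ∠QTZ = 74°  [Z on TL, Q on TS]
2. ∠TQZ = 56°  [△TZQ]
3. ∠SQZ = 124°  [linear pair at Q on TS]
4. ∠LSQ = 56°  [ZQ∥LS, co-interior at S–Q]

∠LSQ = 56°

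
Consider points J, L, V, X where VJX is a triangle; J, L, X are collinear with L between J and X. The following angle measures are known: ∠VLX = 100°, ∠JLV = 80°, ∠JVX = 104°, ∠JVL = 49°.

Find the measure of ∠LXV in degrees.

∠LXV = 25°

1. ∠LJV = 51°  [△VJL]
2. ∠VJX = 51°  [L on ray JX]
3. ∠JXV = 25°  [△VJX]
4. ∠LXV = 25°  [L on ray XJ]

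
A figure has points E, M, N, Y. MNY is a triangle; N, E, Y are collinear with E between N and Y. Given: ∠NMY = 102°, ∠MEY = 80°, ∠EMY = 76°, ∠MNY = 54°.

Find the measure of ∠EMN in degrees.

∠EMN = 26°

1. ∠MEN = 100°  [linear pair at E on NY]
2. ∠ENM = 54°  [E on ray NY]
3. ∠EMN = 26°  [△MNE]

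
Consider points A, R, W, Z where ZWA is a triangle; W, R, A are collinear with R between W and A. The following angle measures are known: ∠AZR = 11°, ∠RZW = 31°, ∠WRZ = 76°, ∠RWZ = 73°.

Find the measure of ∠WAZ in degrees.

∠WAZ = 65°

1. ∠ARZ = 104°  [linear pair at R on WA]
2. ∠RAZ = 65°  [△ZRA]
3. ∠WAZ = 65°  [R on ray AW]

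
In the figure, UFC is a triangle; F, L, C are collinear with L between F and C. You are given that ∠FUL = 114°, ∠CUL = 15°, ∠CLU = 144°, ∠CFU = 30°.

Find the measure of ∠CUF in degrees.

1. ∠LCU = 21°  [△ULC]
2. ∠FCU = 21°  [L on ray CF]
3. ∠CUF = 129°  [△UFC]

∠CUF = 129°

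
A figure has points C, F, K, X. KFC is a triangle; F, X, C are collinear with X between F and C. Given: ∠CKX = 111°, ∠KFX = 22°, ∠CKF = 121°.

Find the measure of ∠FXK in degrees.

1. ∠CFK = 22°  [X on ray FC]
2. ∠FCK = 37°  [△KFC]
3. ∠KCX = 37°  [X on ray CF]
4. ∠CXK = 32°  [△KXC]
5. ∠FXK = 148°  [linear pair at X on FC]

∠FXK = 148°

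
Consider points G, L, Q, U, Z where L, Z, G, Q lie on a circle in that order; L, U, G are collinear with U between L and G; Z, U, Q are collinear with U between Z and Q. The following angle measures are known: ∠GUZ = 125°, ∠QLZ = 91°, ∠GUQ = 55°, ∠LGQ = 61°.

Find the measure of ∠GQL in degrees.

1. ∠QGZ = 89°  [cyclic LZGQ, opposite ∠L+∠G]
2. ∠GQZ = 64°  [△GUQ]
3. ∠GZQ = 27°  [△ZGQ]
4. ∠GLQ = 27°  [same arc GQ]
5. ∠GQL = 92°  [△LGQ]

∠GQL = 92°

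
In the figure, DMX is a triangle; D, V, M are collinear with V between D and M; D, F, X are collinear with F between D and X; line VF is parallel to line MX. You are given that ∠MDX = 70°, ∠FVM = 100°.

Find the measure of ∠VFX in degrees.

1. ∠FDV = 70°  [V on DM, F on DX]
2. ∠DVF = 80°  [linear pair at V on DM]
3. ∠DFV = 30°  [△DVF]
4. ∠VFX = 150°  [linear pair at F on DX]

∠VFX = 150°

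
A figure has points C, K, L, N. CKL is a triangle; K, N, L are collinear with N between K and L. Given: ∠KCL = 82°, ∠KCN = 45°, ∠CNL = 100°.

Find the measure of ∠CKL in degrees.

∠CKL = 55°

1. ∠CNK = 80°  [linear pair at N on KL]
2. ∠CKN = 55°  [△CKN]
3. ∠CKL = 55°  [N on ray KL]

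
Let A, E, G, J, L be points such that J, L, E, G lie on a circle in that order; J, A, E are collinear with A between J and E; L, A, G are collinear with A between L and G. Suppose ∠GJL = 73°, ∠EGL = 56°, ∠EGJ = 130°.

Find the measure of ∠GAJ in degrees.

∠GAJ = 89°

1. ∠GEL = 107°  [cyclic JLEG, opposite ∠J+∠E]
2. ∠EJL = 56°  [same arc LE]
3. ∠ELG = 17°  [△LEG]
4. ∠ELJ = 50°  [cyclic JLEG, opposite ∠L+∠G]
5. ∠JEL = 74°  [△JLE]
6. ∠EJG = 17°  [same arc EG]
7. ∠JGL = 74°  [same arc JL]
8. ∠GAJ = 89°  [△JAG]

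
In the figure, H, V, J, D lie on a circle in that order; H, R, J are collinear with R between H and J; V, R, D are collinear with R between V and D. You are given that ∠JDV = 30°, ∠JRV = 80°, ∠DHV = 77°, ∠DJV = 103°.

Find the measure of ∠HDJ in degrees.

∠HDJ = 83°

1. ∠JHV = 30°  [same arc VJ]
2. ∠DVJ = 47°  [△VJD]
3. ∠HJV = 53°  [△VRJ]
4. ∠HVJ = 97°  [△HVJ]
5. ∠HDJ = 83°  [cyclic HVJD, opposite ∠V+∠D]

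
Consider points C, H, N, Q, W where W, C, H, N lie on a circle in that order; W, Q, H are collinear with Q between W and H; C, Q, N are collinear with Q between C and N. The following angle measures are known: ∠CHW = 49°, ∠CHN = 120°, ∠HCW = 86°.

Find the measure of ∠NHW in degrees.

∠NHW = 71°

1. ∠CNW = 49°  [same arc WC]
2. ∠CWN = 60°  [cyclic WCHN, opposite ∠W+∠H]
3. ∠NCW = 71°  [△WCN]
4. ∠NHW = 71°  [same arc WN]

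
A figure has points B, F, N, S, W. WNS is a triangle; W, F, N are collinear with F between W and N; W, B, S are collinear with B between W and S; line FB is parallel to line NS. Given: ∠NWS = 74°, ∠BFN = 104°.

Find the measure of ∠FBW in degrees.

∠FBW = 30°

1. ∠BWF = 74°  [F on WN, B on WS]
2. ∠BFW = 76°  [linear pair at F on WN]
3. ∠FBW = 30°  [△WFB]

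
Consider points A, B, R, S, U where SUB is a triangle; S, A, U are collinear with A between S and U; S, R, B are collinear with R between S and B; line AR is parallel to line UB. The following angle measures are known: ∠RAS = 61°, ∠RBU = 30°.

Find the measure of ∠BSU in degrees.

1. ∠BUS = 61°  [AR∥UB, corresponding at A]
2. ∠SBU = 30°  [R on ray BS]
3. ∠BSU = 89°  [△SUB]

∠BSU = 89°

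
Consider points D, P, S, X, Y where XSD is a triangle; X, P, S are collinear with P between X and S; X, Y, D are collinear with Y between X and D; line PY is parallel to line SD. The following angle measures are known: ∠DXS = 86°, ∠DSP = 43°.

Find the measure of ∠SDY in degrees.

∠SDY = 51°

1. ∠DSX = 43°  [P on ray SX]
2. ∠SDX = 51°  [△XSD]
3. ∠SDY = 51°  [Y on ray DX]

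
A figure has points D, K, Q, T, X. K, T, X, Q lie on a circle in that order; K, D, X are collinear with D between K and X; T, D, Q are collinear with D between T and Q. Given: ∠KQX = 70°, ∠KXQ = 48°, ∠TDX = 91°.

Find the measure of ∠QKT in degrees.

1. ∠QKX = 62°  [△KXQ]
2. ∠KTQ = 48°  [same arc KQ]
3. ∠KDQ = 91°  [vertical angles at D]
4. ∠KQT = 27°  [△KDQ]
5. ∠QKT = 105°  [△KTQ]

∠QKT = 105°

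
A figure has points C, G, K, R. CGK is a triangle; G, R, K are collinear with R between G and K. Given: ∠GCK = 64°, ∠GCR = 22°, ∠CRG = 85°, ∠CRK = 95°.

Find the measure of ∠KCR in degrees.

1. ∠CGR = 73°  [△CGR]
2. ∠CGK = 73°  [R on ray GK]
3. ∠CKG = 43°  [△CGK]
4. ∠CKR = 43°  [R on ray KG]
5. ∠KCR = 42°  [△CRK]

∠KCR = 42°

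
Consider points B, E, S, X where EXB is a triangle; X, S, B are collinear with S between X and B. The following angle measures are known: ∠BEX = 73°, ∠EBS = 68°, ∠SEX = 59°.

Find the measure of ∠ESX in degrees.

∠ESX = 82°

1. ∠EBX = 68°  [S on ray BX]
2. ∠BXE = 39°  [△EXB]
3. ∠EXS = 39°  [S on ray XB]
4. ∠ESX = 82°  [△EXS]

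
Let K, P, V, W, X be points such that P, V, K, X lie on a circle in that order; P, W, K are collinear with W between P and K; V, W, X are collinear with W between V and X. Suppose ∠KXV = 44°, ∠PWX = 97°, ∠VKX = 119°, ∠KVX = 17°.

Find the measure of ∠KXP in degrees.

∠KXP = 110°

1. ∠KWX = 83°  [linear pair at W on PK]
2. ∠KPX = 17°  [same arc KX]
3. ∠PKX = 53°  [△KWX]
4. ∠KXP = 110°  [△PKX]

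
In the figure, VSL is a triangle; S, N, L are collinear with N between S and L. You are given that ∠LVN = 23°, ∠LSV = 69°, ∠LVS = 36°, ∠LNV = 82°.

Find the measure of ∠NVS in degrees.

∠NVS = 13°

1. ∠NSV = 69°  [N on ray SL]
2. ∠SNV = 98°  [linear pair at N on SL]
3. ∠NVS = 13°  [△VSN]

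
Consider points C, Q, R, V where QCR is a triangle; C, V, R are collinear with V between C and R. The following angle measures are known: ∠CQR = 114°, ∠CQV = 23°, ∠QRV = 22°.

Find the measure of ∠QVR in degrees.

1. ∠CRQ = 22°  [V on ray RC]
2. ∠QCR = 44°  [△QCR]
3. ∠QCV = 44°  [V on ray CR]
4. ∠CVQ = 113°  [△QCV]
5. ∠QVR = 67°  [linear pair at V on CR]

∠QVR = 67°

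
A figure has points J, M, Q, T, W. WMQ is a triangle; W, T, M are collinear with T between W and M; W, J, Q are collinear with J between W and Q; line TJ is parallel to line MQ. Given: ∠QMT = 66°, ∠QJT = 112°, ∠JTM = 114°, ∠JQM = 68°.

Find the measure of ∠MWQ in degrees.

∠MWQ = 46°

1. ∠QMW = 66°  [T on ray MW]
2. ∠MQW = 68°  [J on ray QW]
3. ∠MWQ = 46°  [△WMQ]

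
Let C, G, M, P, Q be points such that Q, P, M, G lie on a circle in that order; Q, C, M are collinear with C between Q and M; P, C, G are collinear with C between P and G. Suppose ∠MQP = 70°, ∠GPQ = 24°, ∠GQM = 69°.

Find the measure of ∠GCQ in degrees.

1. ∠MGP = 70°  [same arc PM]
2. ∠GMQ = 24°  [same arc QG]
3. ∠GCM = 86°  [△MCG]
4. ∠GCQ = 94°  [linear pair at C on QM]

∠GCQ = 94°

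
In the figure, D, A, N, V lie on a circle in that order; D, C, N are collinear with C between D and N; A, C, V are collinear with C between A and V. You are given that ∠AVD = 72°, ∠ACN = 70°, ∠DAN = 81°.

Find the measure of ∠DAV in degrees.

∠DAV = 43°

1. ∠AND = 72°  [same arc DA]
2. ∠ACD = 110°  [linear pair at C on DN]
3. ∠ADN = 27°  [△DAN]
4. ∠DAV = 43°  [△DCA]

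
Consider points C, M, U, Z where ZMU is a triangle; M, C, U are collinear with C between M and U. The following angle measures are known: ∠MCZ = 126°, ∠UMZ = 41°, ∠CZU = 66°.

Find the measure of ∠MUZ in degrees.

1. ∠UCZ = 54°  [linear pair at C on MU]
2. ∠CUZ = 60°  [△ZCU]
3. ∠MUZ = 60°  [C on ray UM]

∠MUZ = 60°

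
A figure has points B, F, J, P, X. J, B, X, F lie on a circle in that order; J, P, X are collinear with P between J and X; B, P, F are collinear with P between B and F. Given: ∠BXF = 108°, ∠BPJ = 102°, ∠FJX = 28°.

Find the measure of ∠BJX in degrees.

1. ∠FBX = 28°  [same arc XF]
2. ∠BFX = 44°  [△BXF]
3. ∠BJX = 44°  [same arc BX]

∠BJX = 44°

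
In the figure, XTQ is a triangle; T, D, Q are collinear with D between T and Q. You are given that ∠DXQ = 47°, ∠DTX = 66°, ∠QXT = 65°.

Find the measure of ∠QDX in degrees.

1. ∠QTX = 66°  [D on ray TQ]
2. ∠TQX = 49°  [△XTQ]
3. ∠DQX = 49°  [D on ray QT]
4. ∠QDX = 84°  [△XDQ]

∠QDX = 84°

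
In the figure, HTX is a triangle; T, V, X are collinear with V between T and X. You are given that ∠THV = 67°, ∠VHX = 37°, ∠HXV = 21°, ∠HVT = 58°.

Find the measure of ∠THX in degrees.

1. ∠HTV = 55°  [△HTV]
2. ∠HXT = 21°  [V on ray XT]
3. ∠HTX = 55°  [V on ray TX]
4. ∠THX = 104°  [△HTX]

∠THX = 104°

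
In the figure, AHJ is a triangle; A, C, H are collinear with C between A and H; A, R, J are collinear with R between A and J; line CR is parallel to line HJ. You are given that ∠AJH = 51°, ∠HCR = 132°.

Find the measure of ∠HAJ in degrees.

∠HAJ = 81°

1. ∠ARC = 51°  [CR∥HJ, corresponding at R]
2. ∠ACR = 48°  [linear pair at C on AH]
3. ∠CAR = 81°  [△ACR]
4. ∠HAJ = 81°  [C on AH, R on AJ]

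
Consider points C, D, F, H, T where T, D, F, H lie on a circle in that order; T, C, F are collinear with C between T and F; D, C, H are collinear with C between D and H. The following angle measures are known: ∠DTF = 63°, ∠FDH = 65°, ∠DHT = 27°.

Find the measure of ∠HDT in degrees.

∠HDT = 25°

1. ∠DHF = 63°  [same arc DF]
2. ∠DFH = 52°  [△DFH]
3. ∠DTH = 128°  [cyclic TDFH, opposite ∠T+∠F]
4. ∠HDT = 25°  [△TDH]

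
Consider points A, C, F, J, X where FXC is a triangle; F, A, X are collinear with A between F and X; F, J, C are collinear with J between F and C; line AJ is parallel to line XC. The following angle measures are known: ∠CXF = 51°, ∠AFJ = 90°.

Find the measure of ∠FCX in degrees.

1. ∠FAJ = 51°  [AJ∥XC, corresponding at A]
2. ∠AJF = 39°  [△FAJ]
3. ∠FCX = 39°  [AJ∥XC, corresponding at J]

∠FCX = 39°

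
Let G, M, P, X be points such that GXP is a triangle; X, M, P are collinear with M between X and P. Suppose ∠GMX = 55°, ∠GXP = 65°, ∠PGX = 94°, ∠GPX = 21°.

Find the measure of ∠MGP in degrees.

1. ∠GMP = 125°  [linear pair at M on XP]
2. ∠GPM = 21°  [M on ray PX]
3. ∠MGP = 34°  [△GMP]

∠MGP = 34°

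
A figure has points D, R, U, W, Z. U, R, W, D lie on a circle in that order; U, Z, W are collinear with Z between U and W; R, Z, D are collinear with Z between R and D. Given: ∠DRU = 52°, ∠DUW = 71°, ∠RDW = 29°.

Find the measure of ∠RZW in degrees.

∠RZW = 81°

1. ∠DWU = 52°  [same arc UD]
2. ∠DRW = 71°  [same arc WD]
3. ∠UDW = 57°  [△UWD]
4. ∠RUW = 29°  [same arc RW]
5. ∠URW = 123°  [cyclic URWD, opposite ∠R+∠D]
6. ∠RWU = 28°  [△URW]
7. ∠RZW = 81°  [△RZW]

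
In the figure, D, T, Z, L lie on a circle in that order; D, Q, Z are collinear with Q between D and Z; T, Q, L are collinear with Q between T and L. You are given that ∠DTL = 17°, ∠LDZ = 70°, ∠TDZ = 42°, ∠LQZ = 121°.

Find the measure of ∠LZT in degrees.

∠LZT = 68°

1. ∠LTZ = 70°  [same arc ZL]
2. ∠TLZ = 42°  [same arc TZ]
3. ∠LZT = 68°  [△TZL]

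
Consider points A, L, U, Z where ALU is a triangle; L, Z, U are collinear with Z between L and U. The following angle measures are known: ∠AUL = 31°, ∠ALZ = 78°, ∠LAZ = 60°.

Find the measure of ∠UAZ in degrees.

1. ∠AUZ = 31°  [Z on ray UL]
2. ∠AZL = 42°  [△ALZ]
3. ∠AZU = 138°  [linear pair at Z on LU]
4. ∠UAZ = 11°  [△AZU]

∠UAZ = 11°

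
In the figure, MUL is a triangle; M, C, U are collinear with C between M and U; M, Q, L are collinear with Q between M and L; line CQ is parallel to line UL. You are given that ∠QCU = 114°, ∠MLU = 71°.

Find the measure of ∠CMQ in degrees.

∠CMQ = 43°

1. ∠MCQ = 66°  [linear pair at C on MU]
2. ∠CQM = 71°  [CQ∥UL, corresponding at Q]
3. ∠CMQ = 43°  [△MCQ]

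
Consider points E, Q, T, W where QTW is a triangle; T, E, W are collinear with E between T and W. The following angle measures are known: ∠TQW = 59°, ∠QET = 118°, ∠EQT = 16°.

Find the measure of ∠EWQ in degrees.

∠EWQ = 75°

1. ∠ETQ = 46°  [△QTE]
2. ∠QTW = 46°  [E on ray TW]
3. ∠QWT = 75°  [△QTW]
4. ∠EWQ = 75°  [E on ray WT]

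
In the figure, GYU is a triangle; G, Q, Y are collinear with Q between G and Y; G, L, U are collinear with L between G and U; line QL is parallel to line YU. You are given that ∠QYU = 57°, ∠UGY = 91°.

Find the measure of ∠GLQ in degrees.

∠GLQ = 32°

1. ∠GYU = 57°  [Q on ray YG]
2. ∠GUY = 32°  [△GYU]
3. ∠GLQ = 32°  [QL∥YU, corresponding at L]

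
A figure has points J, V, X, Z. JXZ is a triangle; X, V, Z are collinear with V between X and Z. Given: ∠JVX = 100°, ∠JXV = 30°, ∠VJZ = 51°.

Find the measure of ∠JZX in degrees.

∠JZX = 49°

1. ∠JVZ = 80°  [linear pair at V on XZ]
2. ∠JZV = 49°  [△JVZ]
3. ∠JZX = 49°  [V on ray ZX]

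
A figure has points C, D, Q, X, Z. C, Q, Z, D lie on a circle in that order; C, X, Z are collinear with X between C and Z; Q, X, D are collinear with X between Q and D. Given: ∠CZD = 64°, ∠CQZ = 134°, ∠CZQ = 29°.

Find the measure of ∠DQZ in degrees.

∠DQZ = 70°

1. ∠CDZ = 46°  [cyclic CQZD, opposite ∠Q+∠D]
2. ∠DCZ = 70°  [△CZD]
3. ∠DQZ = 70°  [same arc ZD]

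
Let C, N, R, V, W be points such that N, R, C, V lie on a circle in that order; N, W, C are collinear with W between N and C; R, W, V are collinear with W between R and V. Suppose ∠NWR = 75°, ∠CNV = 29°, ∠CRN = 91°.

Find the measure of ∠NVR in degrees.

∠NVR = 46°

1. ∠CWV = 75°  [vertical angles at W]
2. ∠NWV = 105°  [linear pair at W on NC]
3. ∠NVR = 46°  [△NWV]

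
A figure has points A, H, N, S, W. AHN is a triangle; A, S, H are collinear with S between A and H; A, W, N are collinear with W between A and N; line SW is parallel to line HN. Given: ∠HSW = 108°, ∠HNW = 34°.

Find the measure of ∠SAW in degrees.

1. ∠ASW = 72°  [linear pair at S on AH]
2. ∠ANH = 34°  [W on ray NA]
3. ∠AHN = 72°  [SW∥HN, corresponding at S]
4. ∠HAN = 74°  [△AHN]
5. ∠SAW = 74°  [S on AH, W on AN]

∠SAW = 74°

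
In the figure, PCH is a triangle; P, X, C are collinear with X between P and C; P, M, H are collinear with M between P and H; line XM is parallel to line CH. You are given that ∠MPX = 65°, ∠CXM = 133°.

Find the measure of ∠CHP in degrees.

1. ∠MXP = 47°  [linear pair at X on PC]
2. ∠PMX = 68°  [△PXM]
3. ∠CHP = 68°  [XM∥CH, corresponding at M]

∠CHP = 68°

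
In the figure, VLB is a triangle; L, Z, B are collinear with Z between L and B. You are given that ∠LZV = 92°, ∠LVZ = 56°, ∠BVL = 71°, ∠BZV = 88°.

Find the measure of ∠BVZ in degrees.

1. ∠VLZ = 32°  [△VLZ]
2. ∠BLV = 32°  [Z on ray LB]
3. ∠LBV = 77°  [△VLB]
4. ∠VBZ = 77°  [Z on ray BL]
5. ∠BVZ = 15°  [△VZB]

∠BVZ = 15°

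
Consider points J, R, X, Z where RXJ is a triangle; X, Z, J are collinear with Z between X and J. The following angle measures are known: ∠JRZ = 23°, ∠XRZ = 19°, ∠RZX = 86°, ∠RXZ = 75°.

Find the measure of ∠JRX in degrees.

1. ∠JZR = 94°  [linear pair at Z on XJ]
2. ∠JXR = 75°  [Z on ray XJ]
3. ∠RJZ = 63°  [△RZJ]
4. ∠RJX = 63°  [Z on ray JX]
5. ∠JRX = 42°  [△RXJ]

∠JRX = 42°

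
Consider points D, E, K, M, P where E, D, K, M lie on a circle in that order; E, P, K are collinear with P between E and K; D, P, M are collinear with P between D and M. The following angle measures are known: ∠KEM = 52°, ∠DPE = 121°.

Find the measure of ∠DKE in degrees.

1. ∠KDM = 52°  [same arc KM]
2. ∠DPK = 59°  [linear pair at P on EK]
3. ∠DKE = 69°  [△DPK]

∠DKE = 69°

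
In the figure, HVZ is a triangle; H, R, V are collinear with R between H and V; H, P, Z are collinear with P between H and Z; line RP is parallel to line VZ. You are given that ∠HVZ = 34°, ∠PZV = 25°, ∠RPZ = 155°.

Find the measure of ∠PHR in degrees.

∠PHR = 121°

1. ∠HRP = 34°  [RP∥VZ, corresponding at R]
2. ∠HPR = 25°  [linear pair at P on HZ]
3. ∠PHR = 121°  [△HRP]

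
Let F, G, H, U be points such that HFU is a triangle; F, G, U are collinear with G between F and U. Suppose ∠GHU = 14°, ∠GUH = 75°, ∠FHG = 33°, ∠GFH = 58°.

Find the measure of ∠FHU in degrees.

∠FHU = 47°

1. ∠FUH = 75°  [G on ray UF]
2. ∠HFU = 58°  [G on ray FU]
3. ∠FHU = 47°  [△HFU]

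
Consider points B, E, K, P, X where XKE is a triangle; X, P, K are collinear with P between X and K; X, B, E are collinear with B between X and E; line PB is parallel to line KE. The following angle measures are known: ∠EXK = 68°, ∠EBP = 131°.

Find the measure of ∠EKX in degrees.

∠EKX = 63°

1. ∠BXP = 68°  [P on XK, B on XE]
2. ∠PBX = 49°  [linear pair at B on XE]
3. ∠BPX = 63°  [△XPB]
4. ∠EKX = 63°  [PB∥KE, corresponding at P]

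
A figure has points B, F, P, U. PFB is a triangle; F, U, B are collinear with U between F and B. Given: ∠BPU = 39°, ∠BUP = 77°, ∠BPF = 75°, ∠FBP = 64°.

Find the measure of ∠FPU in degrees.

∠FPU = 36°

1. ∠FUP = 103°  [linear pair at U on FB]
2. ∠BFP = 41°  [△PFB]
3. ∠PFU = 41°  [U on ray FB]
4. ∠FPU = 36°  [△PFU]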